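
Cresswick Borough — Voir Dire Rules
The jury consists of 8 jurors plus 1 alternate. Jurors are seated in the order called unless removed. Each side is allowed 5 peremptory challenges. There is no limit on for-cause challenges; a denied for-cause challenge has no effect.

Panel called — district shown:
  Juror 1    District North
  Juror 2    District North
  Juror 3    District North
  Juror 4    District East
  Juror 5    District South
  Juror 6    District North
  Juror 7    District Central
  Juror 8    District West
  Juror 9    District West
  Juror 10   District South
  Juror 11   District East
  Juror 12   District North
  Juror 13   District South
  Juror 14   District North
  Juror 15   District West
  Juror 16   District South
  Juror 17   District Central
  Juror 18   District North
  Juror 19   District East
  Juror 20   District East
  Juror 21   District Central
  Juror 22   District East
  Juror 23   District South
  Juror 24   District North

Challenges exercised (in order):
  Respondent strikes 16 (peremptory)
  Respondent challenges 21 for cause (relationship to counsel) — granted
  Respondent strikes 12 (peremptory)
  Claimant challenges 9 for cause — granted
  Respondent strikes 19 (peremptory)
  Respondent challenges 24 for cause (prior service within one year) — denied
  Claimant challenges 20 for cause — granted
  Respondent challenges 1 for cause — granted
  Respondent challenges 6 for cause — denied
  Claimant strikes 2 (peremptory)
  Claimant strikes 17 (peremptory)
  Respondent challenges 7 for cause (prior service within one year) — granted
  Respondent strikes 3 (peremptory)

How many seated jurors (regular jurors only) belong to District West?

Removed: #1, #2, #3, #7, #9, #12, #16, #17, #19, #20, #21.
Seated jurors 1–8: #4, #5, #6, #8, #10, #11, #13, #14 (alternates #15 not counted).
Of those, in District West: #8 → 1.

1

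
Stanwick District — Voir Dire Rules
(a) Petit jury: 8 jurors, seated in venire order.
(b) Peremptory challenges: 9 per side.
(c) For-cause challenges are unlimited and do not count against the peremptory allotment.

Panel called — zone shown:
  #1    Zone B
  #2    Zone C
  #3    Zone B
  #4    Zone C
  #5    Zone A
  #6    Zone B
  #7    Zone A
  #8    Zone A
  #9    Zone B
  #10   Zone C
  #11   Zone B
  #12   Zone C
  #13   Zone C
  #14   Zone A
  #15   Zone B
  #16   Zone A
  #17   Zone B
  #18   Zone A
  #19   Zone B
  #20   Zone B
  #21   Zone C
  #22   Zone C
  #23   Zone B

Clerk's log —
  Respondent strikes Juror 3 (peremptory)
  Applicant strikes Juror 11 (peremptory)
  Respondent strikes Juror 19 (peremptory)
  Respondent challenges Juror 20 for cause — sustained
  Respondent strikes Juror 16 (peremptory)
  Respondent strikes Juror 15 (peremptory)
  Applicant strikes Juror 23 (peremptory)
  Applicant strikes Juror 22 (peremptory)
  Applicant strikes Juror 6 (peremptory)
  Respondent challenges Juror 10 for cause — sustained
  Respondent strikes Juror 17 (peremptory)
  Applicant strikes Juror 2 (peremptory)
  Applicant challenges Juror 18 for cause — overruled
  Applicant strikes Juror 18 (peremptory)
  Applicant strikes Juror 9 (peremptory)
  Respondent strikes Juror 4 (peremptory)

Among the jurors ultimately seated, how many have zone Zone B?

1

Removed: #2, #3, #4, #6, #9, #10, #11, #15, #16, #17, #18, #19, #20, #22, #23.
Seated jurors 1–8: #1, #5, #7, #8, #12, #13, #14, #21.
Of those, in Zone B: #1 → 1.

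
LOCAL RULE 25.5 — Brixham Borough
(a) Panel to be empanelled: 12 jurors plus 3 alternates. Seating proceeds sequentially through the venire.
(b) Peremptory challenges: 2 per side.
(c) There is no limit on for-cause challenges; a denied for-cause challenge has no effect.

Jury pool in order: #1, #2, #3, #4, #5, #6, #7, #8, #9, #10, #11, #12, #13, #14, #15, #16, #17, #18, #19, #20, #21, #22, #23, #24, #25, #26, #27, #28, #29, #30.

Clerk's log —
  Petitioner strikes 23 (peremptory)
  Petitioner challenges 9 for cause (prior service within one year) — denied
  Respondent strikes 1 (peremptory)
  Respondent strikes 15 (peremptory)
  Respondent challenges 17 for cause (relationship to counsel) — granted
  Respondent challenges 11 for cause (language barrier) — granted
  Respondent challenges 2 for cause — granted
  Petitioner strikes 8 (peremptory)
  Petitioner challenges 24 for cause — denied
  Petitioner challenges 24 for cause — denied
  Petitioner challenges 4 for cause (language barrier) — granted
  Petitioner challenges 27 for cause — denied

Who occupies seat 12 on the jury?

19

Removed: #1, #2, #4, #8, #11, #15, #17, #23. (#9, #24, #27 stay — for-cause denied.)
Seating in order: seats 1–12 → #3, #5, #6, #7, #9, #10, #12, #13, #14, #16, #18, #19; alternates → #20, #21, #22.
So seat 12 is #19.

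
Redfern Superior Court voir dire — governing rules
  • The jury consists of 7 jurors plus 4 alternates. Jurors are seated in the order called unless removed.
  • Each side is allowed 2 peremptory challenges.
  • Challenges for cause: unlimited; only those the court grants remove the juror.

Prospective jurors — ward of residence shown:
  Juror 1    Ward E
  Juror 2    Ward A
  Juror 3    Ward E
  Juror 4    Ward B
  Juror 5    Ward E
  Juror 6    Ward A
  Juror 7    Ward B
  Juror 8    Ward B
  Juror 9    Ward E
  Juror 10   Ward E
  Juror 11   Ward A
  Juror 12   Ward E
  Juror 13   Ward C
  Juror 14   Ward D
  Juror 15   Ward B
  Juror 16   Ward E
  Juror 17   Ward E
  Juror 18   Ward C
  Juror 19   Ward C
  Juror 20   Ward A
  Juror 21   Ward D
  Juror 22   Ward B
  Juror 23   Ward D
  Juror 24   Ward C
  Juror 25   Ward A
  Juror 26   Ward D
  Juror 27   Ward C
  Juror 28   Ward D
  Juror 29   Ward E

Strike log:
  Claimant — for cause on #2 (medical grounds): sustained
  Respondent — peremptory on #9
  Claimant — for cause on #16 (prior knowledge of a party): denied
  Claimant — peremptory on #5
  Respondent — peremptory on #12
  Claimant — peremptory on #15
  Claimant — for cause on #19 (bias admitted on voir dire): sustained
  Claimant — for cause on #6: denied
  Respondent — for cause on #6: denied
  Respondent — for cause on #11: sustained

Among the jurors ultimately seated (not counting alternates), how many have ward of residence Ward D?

0

Removed: #2, #5, #9, #11, #12, #15, #19.
Seated jurors 1–7: #1, #3, #4, #6, #7, #8, #10 (alternates #13, #14, #16, #17 not counted).
None of those are in Ward D → 0.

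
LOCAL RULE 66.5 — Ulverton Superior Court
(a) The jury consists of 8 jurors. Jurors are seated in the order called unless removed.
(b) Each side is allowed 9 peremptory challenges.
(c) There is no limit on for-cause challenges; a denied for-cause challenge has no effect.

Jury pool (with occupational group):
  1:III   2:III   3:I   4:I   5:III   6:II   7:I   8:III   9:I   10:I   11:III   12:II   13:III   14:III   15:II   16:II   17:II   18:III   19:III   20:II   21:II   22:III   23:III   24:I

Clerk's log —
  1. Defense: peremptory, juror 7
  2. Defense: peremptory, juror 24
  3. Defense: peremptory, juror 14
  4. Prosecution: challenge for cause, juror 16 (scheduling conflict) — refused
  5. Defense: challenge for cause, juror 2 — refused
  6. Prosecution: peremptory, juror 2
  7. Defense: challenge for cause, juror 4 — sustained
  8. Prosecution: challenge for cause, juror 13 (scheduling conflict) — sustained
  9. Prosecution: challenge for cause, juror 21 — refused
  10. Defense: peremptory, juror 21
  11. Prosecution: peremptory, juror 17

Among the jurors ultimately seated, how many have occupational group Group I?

Removed: #2, #4, #7, #13, #14, #17, #21, #24.
Seated jurors 1–8: #1, #3, #5, #6, #8, #9, #10, #11.
Of those, in Group I: #3, #9, #10 → 3.

3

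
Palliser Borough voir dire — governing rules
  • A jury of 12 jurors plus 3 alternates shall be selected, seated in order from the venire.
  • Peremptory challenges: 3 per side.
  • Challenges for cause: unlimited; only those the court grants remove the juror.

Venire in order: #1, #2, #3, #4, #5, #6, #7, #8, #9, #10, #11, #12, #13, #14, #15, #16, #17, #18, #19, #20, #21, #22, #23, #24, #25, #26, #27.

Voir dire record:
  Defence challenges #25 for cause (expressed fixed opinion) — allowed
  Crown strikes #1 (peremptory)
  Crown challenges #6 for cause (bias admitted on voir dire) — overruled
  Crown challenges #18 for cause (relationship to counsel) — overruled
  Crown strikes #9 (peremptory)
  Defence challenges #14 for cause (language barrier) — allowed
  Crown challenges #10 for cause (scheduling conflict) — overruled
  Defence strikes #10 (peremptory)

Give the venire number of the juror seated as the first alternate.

Removed: #1, #9, #10, #14, #25. (#6, #18 stay — for-cause denied.)
Filling seats in venire order through position 13: #2, #3, #4, #5, #6, #7, #8, #11, #12, #13, #15, #16, #17.
So alternate 1 is #17.

17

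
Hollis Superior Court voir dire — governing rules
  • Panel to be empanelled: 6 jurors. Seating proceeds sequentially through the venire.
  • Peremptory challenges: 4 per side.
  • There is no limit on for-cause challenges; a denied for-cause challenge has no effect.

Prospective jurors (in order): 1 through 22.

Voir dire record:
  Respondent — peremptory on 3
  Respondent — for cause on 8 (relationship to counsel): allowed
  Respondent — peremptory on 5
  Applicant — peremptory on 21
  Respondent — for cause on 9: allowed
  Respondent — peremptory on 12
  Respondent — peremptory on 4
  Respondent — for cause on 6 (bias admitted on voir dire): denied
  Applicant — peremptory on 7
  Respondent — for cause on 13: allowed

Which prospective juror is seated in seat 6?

Removed: #3, #4, #5, #7, #8, #9, #12, #13, #21. (#6 stays — for-cause denied.)
Filling seats in venire order through position 6: #1, #2, #6, #10, #11, #14.
So seat 6 is #14.

14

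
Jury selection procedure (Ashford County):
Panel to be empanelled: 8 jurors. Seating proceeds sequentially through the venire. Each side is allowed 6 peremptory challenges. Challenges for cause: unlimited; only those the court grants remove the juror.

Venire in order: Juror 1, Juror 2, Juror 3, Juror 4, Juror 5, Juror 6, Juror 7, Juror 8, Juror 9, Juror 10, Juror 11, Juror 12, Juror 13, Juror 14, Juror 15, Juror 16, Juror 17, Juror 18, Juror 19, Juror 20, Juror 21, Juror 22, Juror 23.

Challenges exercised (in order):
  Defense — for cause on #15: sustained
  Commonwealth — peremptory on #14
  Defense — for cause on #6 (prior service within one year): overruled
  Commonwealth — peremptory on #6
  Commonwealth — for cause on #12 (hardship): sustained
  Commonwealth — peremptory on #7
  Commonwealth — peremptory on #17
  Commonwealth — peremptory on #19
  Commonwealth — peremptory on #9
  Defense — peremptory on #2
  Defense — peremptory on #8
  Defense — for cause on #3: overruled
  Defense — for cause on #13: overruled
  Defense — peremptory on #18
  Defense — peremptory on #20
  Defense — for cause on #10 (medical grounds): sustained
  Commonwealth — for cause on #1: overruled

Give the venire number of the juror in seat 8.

21

Removed: #2, #6, #7, #8, #9, #10, #12, #14, #15, #17, #18, #19, #20. (#1, #3, #13 stay — for-cause denied.)
Seating in order: seats 1–8 → #1, #3, #4, #5, #11, #13, #16, #21.
So seat 8 is #21.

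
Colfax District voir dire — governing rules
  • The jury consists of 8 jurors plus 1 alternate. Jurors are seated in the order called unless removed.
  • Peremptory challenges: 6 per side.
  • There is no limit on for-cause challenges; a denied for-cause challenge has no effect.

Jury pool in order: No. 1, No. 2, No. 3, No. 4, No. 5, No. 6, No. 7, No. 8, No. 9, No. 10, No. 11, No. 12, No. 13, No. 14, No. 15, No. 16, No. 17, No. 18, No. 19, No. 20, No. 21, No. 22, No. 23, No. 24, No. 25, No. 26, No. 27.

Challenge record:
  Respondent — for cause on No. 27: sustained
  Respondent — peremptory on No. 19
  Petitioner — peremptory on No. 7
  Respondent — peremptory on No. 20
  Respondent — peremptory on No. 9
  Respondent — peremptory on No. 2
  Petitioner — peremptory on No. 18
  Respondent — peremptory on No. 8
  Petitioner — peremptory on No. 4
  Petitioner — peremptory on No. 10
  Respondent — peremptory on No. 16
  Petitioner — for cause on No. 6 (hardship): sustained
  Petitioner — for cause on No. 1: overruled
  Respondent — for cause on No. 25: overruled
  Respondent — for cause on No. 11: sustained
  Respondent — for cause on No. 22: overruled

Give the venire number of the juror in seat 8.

17

Removed: #2, #4, #6, #7, #8, #9, #10, #11, #16, #18, #19, #20, #27. (#1, #22, #25 stay — for-cause denied.)
Seating in order: seats 1–8 → #1, #3, #5, #12, #13, #14, #15, #17; alternates → #21.
So seat 8 is #17.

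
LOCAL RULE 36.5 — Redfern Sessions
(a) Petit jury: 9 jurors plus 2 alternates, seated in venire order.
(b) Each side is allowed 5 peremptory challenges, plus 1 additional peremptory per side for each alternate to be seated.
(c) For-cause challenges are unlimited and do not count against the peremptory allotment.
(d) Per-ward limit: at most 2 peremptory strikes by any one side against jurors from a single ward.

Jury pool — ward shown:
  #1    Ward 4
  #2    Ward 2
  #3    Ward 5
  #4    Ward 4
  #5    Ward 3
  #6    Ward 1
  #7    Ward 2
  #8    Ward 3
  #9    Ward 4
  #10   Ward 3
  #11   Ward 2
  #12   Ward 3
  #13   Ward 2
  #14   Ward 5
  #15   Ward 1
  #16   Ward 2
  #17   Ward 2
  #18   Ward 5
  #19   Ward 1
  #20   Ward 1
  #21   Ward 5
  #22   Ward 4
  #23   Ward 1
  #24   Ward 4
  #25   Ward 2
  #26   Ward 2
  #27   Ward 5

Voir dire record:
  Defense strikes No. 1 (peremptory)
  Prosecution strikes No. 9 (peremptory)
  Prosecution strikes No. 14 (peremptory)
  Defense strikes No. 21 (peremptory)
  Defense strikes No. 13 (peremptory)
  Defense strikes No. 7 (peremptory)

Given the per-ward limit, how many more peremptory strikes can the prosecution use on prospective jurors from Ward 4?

1

Prosecution peremptories so far: #9, #14 — 2 of 7 used, 5 left overall.
Against Ward 4: #9 — 1 used; per-ward cap 2 leaves 1.
Binding limit: min(5, 1) = 1.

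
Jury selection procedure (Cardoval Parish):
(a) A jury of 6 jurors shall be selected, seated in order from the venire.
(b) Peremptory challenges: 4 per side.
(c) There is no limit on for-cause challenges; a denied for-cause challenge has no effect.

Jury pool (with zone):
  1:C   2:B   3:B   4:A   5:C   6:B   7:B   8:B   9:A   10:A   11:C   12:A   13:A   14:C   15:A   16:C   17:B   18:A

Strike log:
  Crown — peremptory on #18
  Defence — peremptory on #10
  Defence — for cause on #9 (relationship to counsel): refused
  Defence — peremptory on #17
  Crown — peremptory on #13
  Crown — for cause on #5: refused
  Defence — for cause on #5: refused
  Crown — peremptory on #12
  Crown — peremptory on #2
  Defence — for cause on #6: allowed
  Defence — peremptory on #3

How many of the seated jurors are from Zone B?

2

Removed: #2, #3, #6, #10, #12, #13, #17, #18.
Seated jurors 1–6: #1, #4, #5, #7, #8, #9.
Of those, in Zone B: #7, #8 → 2.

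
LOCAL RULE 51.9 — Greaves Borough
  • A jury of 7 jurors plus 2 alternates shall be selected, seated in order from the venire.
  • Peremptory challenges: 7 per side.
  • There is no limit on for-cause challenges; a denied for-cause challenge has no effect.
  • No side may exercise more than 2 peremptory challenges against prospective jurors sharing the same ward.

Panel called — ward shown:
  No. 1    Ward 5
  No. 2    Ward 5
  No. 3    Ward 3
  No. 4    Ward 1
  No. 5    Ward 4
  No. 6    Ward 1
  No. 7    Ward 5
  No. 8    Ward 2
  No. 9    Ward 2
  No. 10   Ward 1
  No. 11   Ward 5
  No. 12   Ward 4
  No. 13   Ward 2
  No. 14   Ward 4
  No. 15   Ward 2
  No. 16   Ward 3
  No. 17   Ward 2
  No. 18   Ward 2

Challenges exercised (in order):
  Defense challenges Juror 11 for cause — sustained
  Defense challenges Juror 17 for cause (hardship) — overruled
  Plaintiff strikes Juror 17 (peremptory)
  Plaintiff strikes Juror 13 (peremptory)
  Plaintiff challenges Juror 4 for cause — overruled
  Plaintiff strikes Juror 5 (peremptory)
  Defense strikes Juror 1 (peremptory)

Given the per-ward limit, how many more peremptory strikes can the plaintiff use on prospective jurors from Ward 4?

1

Plaintiff peremptories so far: #17, #13, #5 — 3 of 7 used, 4 left overall.
Against Ward 4: #5 — 1 used; per-ward cap 2 leaves 1.
Binding limit: min(4, 1) = 1.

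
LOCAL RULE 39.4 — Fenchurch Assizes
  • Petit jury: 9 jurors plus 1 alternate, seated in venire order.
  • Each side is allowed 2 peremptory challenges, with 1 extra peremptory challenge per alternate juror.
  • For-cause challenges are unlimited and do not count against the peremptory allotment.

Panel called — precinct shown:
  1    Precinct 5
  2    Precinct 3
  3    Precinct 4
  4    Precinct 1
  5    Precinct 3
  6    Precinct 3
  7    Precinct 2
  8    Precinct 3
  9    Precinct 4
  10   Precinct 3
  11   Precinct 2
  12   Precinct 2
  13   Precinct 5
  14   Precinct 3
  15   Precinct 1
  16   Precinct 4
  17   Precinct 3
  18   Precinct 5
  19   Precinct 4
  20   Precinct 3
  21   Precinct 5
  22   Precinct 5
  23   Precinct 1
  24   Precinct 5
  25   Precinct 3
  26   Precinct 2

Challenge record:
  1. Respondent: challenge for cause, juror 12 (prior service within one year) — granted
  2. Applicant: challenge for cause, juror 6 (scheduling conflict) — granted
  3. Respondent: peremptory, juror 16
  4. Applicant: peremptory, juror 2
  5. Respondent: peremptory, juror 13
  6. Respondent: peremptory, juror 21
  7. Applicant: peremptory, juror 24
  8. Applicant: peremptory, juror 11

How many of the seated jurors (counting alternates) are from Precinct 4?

Removed: #2, #6, #11, #12, #13, #16, #21, #24.
Seated (10 incl. alternates): #1, #3, #4, #5, #7, #8, #9, #10, #14, #15.
Of those, in Precinct 4: #3, #9 → 2.

2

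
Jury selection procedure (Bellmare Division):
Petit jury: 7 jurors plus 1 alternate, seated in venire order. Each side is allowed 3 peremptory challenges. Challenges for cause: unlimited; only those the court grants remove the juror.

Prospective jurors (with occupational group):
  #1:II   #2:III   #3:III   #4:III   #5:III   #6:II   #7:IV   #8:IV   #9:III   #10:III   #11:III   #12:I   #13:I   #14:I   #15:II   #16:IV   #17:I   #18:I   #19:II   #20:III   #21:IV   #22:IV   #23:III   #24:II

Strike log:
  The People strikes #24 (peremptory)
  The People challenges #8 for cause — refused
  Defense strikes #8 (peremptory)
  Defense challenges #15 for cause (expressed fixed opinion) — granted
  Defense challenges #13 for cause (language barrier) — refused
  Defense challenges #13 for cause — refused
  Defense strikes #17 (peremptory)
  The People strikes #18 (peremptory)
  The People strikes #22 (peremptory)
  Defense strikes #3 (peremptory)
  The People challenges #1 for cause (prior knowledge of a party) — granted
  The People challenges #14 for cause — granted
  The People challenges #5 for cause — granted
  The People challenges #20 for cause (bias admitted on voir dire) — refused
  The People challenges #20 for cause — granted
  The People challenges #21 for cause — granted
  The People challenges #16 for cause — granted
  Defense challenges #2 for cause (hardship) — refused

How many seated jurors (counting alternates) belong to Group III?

Removed: #1, #3, #5, #8, #14, #15, #16, #17, #18, #20, #21, #22, #24.
Seated (8 incl. alternates): #2, #4, #6, #7, #9, #10, #11, #12.
Of those, in Group III: #2, #4, #9, #10, #11 → 5.

5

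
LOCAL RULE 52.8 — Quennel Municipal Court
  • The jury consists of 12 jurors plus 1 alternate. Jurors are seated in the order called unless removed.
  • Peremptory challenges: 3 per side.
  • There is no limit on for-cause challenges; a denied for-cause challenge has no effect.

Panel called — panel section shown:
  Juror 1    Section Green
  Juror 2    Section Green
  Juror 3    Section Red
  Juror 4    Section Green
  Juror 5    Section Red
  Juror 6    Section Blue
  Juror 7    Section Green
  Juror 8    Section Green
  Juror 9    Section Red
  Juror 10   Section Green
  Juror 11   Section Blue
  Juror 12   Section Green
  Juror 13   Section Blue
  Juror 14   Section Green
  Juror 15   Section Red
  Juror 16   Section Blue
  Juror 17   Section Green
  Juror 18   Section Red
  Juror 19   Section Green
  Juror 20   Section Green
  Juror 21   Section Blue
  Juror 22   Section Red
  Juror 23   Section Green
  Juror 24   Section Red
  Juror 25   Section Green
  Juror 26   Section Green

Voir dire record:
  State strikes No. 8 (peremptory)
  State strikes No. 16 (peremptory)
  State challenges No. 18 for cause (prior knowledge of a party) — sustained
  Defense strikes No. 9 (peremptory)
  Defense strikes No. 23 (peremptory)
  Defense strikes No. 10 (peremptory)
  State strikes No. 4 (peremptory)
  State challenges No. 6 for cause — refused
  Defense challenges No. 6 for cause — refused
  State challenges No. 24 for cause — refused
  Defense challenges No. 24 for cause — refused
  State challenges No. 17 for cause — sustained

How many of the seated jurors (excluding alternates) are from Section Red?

Removed: #4, #8, #9, #10, #16, #17, #18, #23.
Seated jurors 1–12: #1, #2, #3, #5, #6, #7, #11, #12, #13, #14, #15, #19 (alternates #20 not counted).
Of those, in Section Red: #3, #5, #15 → 3.

3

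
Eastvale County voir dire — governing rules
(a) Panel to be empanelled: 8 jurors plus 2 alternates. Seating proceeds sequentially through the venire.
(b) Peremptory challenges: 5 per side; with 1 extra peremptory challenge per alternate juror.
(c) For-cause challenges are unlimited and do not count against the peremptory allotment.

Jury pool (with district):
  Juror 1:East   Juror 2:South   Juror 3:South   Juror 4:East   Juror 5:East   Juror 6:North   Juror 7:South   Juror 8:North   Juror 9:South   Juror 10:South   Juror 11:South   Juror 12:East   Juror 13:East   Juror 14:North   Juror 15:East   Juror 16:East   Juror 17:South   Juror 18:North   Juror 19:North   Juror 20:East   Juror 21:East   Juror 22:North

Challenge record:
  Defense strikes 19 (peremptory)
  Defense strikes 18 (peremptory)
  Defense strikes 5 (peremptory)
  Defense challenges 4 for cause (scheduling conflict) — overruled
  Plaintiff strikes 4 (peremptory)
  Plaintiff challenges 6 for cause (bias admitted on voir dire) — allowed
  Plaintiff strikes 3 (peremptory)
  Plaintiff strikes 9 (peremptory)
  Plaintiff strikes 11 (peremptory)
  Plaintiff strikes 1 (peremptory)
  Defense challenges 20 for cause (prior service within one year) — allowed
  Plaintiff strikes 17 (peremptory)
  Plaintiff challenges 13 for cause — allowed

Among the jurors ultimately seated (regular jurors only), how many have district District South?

3

Removed: #1, #3, #4, #5, #6, #9, #11, #13, #17, #18, #19, #20.
Seated jurors 1–8: #2, #7, #8, #10, #12, #14, #15, #16 (alternates #21, #22 not counted).
Of those, in District South: #2, #7, #10 → 3.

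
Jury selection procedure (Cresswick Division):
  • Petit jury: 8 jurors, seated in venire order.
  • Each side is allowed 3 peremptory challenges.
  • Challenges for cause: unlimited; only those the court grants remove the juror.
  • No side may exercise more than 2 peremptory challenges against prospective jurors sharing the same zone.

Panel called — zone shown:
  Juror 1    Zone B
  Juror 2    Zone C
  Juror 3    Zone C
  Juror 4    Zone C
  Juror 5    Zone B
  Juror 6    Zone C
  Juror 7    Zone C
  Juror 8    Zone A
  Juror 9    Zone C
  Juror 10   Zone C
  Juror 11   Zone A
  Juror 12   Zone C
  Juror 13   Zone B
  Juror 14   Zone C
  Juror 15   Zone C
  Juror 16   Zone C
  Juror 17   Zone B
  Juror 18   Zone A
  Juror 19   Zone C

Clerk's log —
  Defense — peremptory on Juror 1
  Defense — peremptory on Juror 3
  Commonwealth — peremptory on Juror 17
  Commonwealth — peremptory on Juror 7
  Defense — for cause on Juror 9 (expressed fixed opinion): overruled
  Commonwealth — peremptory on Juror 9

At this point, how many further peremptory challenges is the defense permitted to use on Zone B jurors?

1

Defense peremptories so far: #1, #3 — 2 of 3 used, 1 left overall.
Against Zone B: #1 — 1 used; per-zone cap 2 leaves 1.
Binding limit: min(1, 1) = 1.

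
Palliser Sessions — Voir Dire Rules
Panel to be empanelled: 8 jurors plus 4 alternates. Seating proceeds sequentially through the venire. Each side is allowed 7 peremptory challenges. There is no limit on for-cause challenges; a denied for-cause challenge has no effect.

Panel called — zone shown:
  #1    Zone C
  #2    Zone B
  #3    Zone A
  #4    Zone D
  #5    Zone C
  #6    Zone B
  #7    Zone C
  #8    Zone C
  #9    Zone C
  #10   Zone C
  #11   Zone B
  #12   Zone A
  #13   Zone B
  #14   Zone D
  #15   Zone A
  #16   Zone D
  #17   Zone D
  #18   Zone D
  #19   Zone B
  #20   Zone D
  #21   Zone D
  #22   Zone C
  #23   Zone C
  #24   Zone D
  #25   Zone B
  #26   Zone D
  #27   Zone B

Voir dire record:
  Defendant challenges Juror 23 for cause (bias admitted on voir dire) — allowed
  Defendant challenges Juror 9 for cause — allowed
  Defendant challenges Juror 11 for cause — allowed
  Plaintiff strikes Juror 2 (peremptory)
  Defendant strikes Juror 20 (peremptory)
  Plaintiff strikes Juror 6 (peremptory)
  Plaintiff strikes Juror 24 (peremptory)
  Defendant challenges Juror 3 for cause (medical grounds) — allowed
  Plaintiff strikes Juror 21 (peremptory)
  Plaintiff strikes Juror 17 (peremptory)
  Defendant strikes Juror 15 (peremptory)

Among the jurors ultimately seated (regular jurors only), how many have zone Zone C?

5

Removed: #2, #3, #6, #9, #11, #15, #17, #20, #21, #23, #24.
Seated jurors 1–8: #1, #4, #5, #7, #8, #10, #12, #13 (alternates #14, #16, #18, #19 not counted).
Of those, in Zone C: #1, #5, #7, #8, #10 → 5.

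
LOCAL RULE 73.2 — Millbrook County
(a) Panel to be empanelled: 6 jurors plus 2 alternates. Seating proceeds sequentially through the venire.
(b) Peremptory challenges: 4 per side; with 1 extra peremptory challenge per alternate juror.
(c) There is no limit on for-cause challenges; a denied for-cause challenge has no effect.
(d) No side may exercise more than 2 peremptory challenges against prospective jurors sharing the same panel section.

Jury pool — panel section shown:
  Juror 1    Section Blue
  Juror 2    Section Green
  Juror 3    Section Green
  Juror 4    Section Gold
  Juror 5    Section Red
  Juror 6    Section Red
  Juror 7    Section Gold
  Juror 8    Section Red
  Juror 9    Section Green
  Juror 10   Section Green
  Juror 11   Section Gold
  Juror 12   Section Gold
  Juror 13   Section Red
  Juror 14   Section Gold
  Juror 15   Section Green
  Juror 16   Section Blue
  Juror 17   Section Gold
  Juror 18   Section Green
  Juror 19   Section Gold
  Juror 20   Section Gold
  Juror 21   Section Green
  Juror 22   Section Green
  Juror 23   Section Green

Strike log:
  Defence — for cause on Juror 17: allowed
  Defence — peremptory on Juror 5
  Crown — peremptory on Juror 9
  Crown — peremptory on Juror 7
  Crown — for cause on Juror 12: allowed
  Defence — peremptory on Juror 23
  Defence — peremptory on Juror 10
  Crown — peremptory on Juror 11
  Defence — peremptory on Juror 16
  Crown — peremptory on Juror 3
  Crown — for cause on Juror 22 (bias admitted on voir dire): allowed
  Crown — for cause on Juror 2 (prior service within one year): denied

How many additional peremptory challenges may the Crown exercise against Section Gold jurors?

0

Crown peremptories so far: #9, #7, #11, #3 — 4 of 6 used, 2 left overall.
Against Section Gold: #7, #11 — 2 used; per-section cap 2 leaves 0.
Binding limit: min(2, 0) = 0.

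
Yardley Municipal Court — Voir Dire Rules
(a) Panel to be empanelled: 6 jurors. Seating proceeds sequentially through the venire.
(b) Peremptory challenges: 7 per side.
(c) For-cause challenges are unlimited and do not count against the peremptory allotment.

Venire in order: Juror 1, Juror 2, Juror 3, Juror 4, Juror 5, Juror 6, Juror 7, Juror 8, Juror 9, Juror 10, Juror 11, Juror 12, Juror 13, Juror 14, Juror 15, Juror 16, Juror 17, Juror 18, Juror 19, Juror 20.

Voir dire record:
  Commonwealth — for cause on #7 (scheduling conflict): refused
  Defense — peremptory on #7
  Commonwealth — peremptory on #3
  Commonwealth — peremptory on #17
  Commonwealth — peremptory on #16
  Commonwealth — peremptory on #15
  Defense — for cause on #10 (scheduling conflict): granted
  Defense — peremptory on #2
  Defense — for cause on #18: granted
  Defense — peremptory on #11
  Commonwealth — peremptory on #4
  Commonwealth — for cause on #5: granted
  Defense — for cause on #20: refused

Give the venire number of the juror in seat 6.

13

Removed: #2, #3, #4, #5, #7, #10, #11, #15, #16, #17, #18. (#20 stays — for-cause denied.)
Seating in order: seats 1–6 → #1, #6, #8, #9, #12, #13.
So seat 6 is #13.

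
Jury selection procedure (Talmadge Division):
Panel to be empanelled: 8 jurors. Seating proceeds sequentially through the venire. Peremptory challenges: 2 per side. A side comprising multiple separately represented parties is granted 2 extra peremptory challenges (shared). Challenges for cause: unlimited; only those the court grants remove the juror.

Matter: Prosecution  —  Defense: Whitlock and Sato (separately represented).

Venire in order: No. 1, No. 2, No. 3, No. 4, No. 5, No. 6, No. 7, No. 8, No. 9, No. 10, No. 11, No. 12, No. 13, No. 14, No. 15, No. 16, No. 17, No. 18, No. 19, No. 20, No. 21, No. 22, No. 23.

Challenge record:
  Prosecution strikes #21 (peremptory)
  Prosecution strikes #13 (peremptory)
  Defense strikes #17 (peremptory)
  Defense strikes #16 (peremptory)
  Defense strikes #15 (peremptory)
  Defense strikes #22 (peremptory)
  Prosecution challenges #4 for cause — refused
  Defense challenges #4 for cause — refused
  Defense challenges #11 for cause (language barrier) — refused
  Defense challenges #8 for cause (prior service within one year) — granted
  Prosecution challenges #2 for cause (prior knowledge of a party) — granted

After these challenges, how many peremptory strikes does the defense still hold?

0

Defense allotment: 2 base + 2 multi-party = 4.
Defense peremptories used: #17, #16, #15, #22 — 4 (for-cause on #4, #11, #8 don't count).
Remaining: 4 − 4 = 0.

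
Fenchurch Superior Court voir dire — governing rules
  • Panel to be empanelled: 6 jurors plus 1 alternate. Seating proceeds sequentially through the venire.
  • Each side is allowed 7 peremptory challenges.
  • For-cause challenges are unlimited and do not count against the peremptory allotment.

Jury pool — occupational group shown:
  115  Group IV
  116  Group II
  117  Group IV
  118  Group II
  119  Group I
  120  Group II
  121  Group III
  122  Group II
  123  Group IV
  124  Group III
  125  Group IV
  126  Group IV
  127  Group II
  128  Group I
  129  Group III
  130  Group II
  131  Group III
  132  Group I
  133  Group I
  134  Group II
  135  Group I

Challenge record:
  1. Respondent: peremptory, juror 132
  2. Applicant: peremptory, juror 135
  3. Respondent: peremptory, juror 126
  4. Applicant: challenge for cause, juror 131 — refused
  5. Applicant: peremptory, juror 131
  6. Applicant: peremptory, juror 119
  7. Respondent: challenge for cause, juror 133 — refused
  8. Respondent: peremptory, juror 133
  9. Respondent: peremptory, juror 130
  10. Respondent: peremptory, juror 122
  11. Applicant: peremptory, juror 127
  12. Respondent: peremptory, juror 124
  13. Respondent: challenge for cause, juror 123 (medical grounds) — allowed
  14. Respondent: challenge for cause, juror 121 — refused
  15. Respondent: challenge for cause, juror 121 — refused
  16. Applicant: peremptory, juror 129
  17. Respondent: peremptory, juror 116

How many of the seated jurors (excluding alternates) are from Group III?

Removed: #116, #119, #122, #123, #124, #126, #127, #129, #130, #131, #132, #133, #135.
Seated jurors 1–6: #115, #117, #118, #120, #121, #125 (alternates #128 not counted).
Of those, in Group III: #121 → 1.

1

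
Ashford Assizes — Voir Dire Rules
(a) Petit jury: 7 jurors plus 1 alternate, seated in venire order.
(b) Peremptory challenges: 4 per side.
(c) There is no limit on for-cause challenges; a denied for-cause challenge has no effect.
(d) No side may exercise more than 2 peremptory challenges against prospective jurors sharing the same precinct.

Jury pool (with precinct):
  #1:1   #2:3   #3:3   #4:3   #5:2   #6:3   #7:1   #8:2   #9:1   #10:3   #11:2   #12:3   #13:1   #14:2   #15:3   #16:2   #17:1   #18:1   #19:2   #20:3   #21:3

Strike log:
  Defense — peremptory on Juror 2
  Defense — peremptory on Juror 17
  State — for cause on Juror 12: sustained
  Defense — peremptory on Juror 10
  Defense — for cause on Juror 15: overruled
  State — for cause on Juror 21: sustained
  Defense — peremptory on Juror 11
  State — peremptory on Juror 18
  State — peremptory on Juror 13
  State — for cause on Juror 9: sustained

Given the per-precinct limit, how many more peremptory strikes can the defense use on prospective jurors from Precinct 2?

Defense peremptories so far: #2, #17, #10, #11 — 4 of 4 used, 0 left overall.
Against Precinct 2: #11 — 1 used; per-precinct cap 2 leaves 1.
Binding limit: min(0, 1) = 0.

0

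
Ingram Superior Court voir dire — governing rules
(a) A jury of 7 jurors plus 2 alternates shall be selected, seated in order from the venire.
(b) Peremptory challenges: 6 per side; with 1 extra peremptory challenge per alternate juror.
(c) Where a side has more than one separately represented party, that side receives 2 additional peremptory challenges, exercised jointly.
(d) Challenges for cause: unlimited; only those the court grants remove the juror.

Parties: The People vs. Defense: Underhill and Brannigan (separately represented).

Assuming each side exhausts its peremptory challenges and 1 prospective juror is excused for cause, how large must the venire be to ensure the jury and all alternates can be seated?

Seats to fill: 7 + 2 alternates = 9.
Peremptories — The People: 6 + 1×2 = 8; Defense: 6 + 1×2 + 2 = 10; total 18.
For-cause removals: 1.
Minimum venire: 9 + 18 + 1 = 28.

28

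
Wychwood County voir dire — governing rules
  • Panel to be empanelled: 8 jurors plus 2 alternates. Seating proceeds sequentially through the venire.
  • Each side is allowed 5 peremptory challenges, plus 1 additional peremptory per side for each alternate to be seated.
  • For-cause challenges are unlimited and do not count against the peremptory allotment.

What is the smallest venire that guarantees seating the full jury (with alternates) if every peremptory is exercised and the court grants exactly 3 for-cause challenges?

27

Seats to fill: 8 + 2 alternates = 10.
Peremptories: 5 + 1×2 = 7 per side × 2 sides = 14.
For-cause removals: 3.
Minimum venire: 10 + 14 + 3 = 27.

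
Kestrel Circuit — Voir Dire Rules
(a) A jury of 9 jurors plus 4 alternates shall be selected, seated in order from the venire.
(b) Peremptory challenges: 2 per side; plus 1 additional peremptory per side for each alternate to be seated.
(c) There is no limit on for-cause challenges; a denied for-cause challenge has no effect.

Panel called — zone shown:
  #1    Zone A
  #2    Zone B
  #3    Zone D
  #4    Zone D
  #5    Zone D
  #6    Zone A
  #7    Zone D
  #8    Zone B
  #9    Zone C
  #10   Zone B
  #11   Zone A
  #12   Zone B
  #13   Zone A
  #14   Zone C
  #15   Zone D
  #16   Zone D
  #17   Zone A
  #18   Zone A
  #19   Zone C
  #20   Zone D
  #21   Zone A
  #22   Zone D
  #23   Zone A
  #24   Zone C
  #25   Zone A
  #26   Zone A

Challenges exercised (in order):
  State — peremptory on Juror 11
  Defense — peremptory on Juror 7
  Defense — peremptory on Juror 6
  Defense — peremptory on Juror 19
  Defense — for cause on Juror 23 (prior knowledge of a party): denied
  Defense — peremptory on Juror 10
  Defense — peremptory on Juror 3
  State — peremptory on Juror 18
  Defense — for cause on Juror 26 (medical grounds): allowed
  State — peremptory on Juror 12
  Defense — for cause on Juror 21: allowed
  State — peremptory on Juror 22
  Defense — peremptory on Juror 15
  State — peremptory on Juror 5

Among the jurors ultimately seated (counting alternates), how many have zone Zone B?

Removed: #3, #5, #6, #7, #10, #11, #12, #15, #18, #19, #21, #22, #26.
Seated (13 incl. alternates): #1, #2, #4, #8, #9, #13, #14, #16, #17, #20, #23, #24, #25.
Of those, in Zone B: #2, #8 → 2.

2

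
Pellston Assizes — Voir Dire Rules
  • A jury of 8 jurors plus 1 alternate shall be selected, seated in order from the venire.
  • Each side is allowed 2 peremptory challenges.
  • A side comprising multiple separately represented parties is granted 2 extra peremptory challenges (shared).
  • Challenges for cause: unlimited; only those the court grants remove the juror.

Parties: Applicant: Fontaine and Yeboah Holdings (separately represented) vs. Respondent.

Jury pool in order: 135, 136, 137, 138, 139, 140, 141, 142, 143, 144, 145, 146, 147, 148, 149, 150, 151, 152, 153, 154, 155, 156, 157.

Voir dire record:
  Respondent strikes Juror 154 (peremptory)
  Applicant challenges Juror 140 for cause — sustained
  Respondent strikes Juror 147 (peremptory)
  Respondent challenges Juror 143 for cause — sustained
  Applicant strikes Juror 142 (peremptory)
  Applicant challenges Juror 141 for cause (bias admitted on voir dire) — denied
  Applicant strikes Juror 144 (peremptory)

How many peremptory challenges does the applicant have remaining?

2

Applicant allotment: 2 base + 2 multi-party = 4.
Applicant peremptories used: #142, #144 — 2 (for-cause on #140, #141 don't count).
Remaining: 4 − 2 = 2.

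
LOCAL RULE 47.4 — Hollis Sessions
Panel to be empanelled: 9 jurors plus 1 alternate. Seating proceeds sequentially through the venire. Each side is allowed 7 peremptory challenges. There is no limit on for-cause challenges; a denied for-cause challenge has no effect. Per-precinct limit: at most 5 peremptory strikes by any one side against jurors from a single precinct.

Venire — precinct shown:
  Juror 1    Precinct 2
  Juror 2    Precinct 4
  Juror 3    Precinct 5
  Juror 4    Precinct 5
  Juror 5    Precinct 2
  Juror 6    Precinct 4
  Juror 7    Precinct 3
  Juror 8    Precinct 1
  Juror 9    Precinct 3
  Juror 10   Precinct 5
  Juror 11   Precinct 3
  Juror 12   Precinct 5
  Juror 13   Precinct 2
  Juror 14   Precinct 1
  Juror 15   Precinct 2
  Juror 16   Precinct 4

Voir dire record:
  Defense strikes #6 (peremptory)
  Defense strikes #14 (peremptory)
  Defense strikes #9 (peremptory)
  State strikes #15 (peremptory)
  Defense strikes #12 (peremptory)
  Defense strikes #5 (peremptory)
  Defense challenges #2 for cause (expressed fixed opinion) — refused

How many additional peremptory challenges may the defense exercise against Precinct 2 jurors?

2

Defense peremptories so far: #6, #14, #9, #12, #5 — 5 of 7 used, 2 left overall.
Against Precinct 2: #5 — 1 used; per-precinct cap 5 leaves 4.
Binding limit: min(2, 4) = 2.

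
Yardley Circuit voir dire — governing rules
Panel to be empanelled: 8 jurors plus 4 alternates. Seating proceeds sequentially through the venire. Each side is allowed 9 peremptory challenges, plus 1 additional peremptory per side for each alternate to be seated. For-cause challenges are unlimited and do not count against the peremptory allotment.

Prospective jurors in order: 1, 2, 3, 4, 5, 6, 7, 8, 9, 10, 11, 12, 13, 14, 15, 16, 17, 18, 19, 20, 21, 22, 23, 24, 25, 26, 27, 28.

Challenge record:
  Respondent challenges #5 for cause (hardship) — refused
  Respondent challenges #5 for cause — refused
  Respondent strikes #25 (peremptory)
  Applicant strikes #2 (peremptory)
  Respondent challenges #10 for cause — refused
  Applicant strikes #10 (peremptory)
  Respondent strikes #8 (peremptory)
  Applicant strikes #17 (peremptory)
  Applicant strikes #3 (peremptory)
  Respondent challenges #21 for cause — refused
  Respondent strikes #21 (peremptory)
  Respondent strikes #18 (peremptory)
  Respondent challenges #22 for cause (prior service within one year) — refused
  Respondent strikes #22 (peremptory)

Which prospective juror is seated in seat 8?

12

Removed: #2, #3, #8, #10, #17, #18, #21, #22, #25. (#5 stays — for-cause denied.)
Filling seats in venire order through position 8: #1, #4, #5, #6, #7, #9, #11, #12.
So seat 8 is #12.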